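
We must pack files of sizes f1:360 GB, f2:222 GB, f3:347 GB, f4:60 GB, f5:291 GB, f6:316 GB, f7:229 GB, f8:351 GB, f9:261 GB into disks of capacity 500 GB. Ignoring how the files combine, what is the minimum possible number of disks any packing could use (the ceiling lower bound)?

Total size = 360 + 222 + 347 + 60 + 291 + 316 + 229 + 351 + 261 = 2437 GB.
⌈2437 / 500⌉ = 5.

5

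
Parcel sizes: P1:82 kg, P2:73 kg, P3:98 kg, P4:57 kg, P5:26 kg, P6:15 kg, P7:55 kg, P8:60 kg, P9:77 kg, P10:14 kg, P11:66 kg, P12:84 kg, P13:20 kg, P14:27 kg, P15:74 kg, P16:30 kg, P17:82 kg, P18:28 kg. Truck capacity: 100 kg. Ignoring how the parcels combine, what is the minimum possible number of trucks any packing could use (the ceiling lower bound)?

10 trucks

Total size = 82 + 73 + 98 + 57 + 26 + 15 + 55 + 60 + 77 + 14 + 66 + 84 + 20 + 27 + 74 + 30 + 82 + 28 = 968 kg.
⌈968 / 100⌉ = 10.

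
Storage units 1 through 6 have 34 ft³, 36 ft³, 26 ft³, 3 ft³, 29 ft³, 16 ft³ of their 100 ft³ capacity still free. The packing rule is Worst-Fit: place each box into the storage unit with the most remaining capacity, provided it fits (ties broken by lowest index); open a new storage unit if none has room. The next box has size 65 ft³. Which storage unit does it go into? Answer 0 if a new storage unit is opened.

0

No storage unit has ≥ 65 ft³ free, so a new storage unit is opened.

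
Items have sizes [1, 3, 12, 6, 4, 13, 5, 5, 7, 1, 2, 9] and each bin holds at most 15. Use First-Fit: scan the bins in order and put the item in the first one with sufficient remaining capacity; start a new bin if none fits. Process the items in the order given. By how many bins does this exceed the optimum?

First-Fit: [1,3,6,4,1] [12,2] [13] [5,5] [7] [9] → 6 bins.
Total size 68; any packing needs at least ⌈68/15⌉ = 5 bins.
An optimal packing achieves that bound: [13,2] [12,3] [9,6] [7,5,1,1] [5,4] → 5 bins.
Excess: 6 − 5 = 1.

1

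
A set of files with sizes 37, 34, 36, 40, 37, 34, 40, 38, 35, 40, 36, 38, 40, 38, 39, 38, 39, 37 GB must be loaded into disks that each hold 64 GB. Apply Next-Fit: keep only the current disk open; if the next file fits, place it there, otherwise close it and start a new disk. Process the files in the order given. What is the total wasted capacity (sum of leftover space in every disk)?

476

Put 37 GB in disk 1; 27 GB remain.
Put 34 GB in disk 2; 30 GB remain.
Put 36 GB in disk 3; 28 GB remain.
Put 40 GB in disk 4; 24 GB remain.
Put 37 GB in disk 5; 27 GB remain.
Put 34 GB in disk 6; 30 GB remain.
Put 40 GB in disk 7; 24 GB remain.
Put 38 GB in disk 8; 26 GB remain.
Put 35 GB in disk 9; 29 GB remain.
Put 40 GB in disk 10; 24 GB remain.
Put 36 GB in disk 11; 28 GB remain.
Put 38 GB in disk 12; 26 GB remain.
Put 40 GB in disk 13; 24 GB remain.
Put 38 GB in disk 14; 26 GB remain.
Put 39 GB in disk 15; 25 GB remain.
Put 38 GB in disk 16; 26 GB remain.
Put 39 GB in disk 17; 25 GB remain.
Put 37 GB in disk 18; 27 GB remain.
18 disks × 64 GB = 1152 GB; used 676 GB; unused 476 GB.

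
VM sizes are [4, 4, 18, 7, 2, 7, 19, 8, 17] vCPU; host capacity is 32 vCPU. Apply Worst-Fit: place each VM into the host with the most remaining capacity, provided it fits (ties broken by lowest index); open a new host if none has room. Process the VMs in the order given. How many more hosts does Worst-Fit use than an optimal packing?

Worst-Fit: [4,4,18] [7,2,7,8] [19] [17] → 4 hosts.
Total size 86 vCPU; any packing needs at least ⌈86/32⌉ = 3 hosts.
An optimal packing achieves that bound: [19,8,4] [18,7,7] [17,4,2] → 3 hosts.
Excess: 4 − 3 = 1.

1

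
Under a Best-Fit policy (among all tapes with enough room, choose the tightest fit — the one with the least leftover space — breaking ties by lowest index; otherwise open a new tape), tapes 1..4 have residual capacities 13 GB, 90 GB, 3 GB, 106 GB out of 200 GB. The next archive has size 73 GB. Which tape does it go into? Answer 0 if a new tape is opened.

2

Tapes with room: tape 2 (90 GB), tape 4 (106 GB).
Tightest fit is tape 2 with 90 GB free.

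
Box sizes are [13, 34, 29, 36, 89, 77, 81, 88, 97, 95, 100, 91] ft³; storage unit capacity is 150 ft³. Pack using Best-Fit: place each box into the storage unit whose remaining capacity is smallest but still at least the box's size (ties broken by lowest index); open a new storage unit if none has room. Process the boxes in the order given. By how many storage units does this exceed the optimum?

Best-Fit: [13,34,29,36] [89] [77] [81] [88] [97] [95] [100] [91] → 9 storage units.
8 boxes exceed 75 ft³ (half the capacity), and no two of those can share a storage unit, so at least 8 storage units are needed.
An optimal packing achieves that bound: [100,36,13] [97,34] [95,29] [91] [89] [88] [81] [77] → 8 storage units.
Excess: 9 − 8 = 1.

1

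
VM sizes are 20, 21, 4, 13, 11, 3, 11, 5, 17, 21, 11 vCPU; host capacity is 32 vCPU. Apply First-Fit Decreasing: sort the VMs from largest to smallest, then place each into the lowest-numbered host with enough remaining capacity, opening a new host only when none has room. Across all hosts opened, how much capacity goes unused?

23

Sorted descending: 21, 21, 20, 17, 13, 11, 11, 11, 5, 4, 3.
host 1: place 21 vCPU, 11 vCPU left
host 2: place 21 vCPU, 11 vCPU left
host 3: place 20 vCPU, 12 vCPU left
host 4: place 17 vCPU, 15 vCPU left
host 4: place 13 vCPU, 2 vCPU left
host 1: place 11 vCPU, 0 vCPU left
host 2: place 11 vCPU, 0 vCPU left
host 3: place 11 vCPU, 1 vCPU left
host 5: place 5 vCPU, 27 vCPU left
host 5: place 4 vCPU, 23 vCPU left
host 5: place 3 vCPU, 20 vCPU left
5 hosts × 32 vCPU = 160 vCPU; used 137 vCPU; unused 23 vCPU.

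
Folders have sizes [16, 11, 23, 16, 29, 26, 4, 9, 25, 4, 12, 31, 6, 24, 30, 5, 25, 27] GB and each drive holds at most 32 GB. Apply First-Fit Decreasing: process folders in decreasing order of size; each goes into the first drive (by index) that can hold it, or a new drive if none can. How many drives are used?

Sorted descending: 31, 30, 29, 27, 26, 25, 25, 24, 23, 16, 16, 12, 11, 9, 6, 5, 4, 4.
Put 31 GB in drive 1; 1 GB remain.
Put 30 GB in drive 2; 2 GB remain.
Put 29 GB in drive 3; 3 GB remain.
Put 27 GB in drive 4; 5 GB remain.
Put 26 GB in drive 5; 6 GB remain.
Put 25 GB in drive 6; 7 GB remain.
Put 25 GB in drive 7; 7 GB remain.
Put 24 GB in drive 8; 8 GB remain.
Put 23 GB in drive 9; 9 GB remain.
Put 16 GB in drive 10; 16 GB remain.
Put 16 GB in drive 10; 0 GB remain.
Put 12 GB in drive 11; 20 GB remain.
Put 11 GB in drive 11; 9 GB remain.
Put 9 GB in drive 9; 0 GB remain.
Put 6 GB in drive 5; 0 GB remain.
Put 5 GB in drive 4; 0 GB remain.
Put 4 GB in drive 6; 3 GB remain.
Put 4 GB in drive 7; 3 GB remain.
Final drives: [31] [30] [29] [27,5] [26,6] [25,4] [25,4] [24] [23,9] [16,16] [12,11].

11 drives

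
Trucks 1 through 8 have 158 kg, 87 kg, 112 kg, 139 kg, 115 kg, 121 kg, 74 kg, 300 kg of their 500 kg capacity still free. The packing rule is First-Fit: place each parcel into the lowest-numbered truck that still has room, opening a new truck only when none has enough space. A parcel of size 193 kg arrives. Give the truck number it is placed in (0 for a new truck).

Trucks with room: truck 8 (300 kg).
The first with room is truck 8.

8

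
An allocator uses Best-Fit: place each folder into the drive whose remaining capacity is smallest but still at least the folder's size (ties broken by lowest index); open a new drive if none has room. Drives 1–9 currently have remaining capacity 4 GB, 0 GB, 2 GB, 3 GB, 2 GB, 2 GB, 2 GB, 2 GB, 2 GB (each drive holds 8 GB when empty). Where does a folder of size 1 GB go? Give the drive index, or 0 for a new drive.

3

Drives with room: drive 1 (4 GB), drive 3 (2 GB), drive 4 (3 GB), drive 5 (2 GB), drive 6 (2 GB), drive 7 (2 GB), drive 8 (2 GB), drive 9 (2 GB).
Tightest fit is drive 3 with 2 GB free.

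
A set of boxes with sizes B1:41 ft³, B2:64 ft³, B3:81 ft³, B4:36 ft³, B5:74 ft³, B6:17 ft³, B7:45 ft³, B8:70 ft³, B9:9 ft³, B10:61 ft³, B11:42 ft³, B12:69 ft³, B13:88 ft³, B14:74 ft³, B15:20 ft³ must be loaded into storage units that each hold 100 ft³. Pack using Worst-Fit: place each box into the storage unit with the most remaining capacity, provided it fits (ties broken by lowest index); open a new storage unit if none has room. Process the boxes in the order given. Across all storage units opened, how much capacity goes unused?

209

Put B1 (41 ft³) in storage unit 1; 59 ft³ remain.
Put B2 (64 ft³) in storage unit 2; 36 ft³ remain.
Put B3 (81 ft³) in storage unit 3; 19 ft³ remain.
Put B4 (36 ft³) in storage unit 1; 23 ft³ remain.
Put B5 (74 ft³) in storage unit 4; 26 ft³ remain.
Put B6 (17 ft³) in storage unit 2; 19 ft³ remain.
Put B7 (45 ft³) in storage unit 5; 55 ft³ remain.
Put B8 (70 ft³) in storage unit 6; 30 ft³ remain.
Put B9 (9 ft³) in storage unit 5; 46 ft³ remain.
Put B10 (61 ft³) in storage unit 7; 39 ft³ remain.
Put B11 (42 ft³) in storage unit 5; 4 ft³ remain.
Put B12 (69 ft³) in storage unit 8; 31 ft³ remain.
Put B13 (88 ft³) in storage unit 9; 12 ft³ remain.
Put B14 (74 ft³) in storage unit 10; 26 ft³ remain.
Put B15 (20 ft³) in storage unit 7; 19 ft³ remain.
10 storage units × 100 ft³ = 1000 ft³; used 791 ft³; unused 209 ft³.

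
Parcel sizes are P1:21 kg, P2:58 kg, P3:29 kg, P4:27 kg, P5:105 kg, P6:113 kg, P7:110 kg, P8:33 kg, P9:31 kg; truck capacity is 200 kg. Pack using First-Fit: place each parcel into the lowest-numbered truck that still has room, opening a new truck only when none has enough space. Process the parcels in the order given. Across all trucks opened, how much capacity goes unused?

P1 (21 kg) → truck 1 (remaining 179 kg)
P2 (58 kg) → truck 1 (remaining 121 kg)
P3 (29 kg) → truck 1 (remaining 92 kg)
P4 (27 kg) → truck 1 (remaining 65 kg)
P5 (105 kg) → truck 2 (remaining 95 kg)
P6 (113 kg) → truck 3 (remaining 87 kg)
P7 (110 kg) → truck 4 (remaining 90 kg)
P8 (33 kg) → truck 1 (remaining 32 kg)
P9 (31 kg) → truck 1 (remaining 1 kg)
4 trucks × 200 kg = 800 kg; used 527 kg; unused 273 kg.

273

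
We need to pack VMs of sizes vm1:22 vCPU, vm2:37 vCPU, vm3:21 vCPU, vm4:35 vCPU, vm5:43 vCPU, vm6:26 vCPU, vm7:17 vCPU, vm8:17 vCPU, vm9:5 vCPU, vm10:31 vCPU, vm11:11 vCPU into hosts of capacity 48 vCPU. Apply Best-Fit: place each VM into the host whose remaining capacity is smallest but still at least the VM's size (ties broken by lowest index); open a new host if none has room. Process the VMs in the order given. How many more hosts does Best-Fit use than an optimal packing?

0

Best-Fit: [22,21,5] [37,11] [35] [43] [26,17] [17,31] → 6 hosts.
Total size 265 vCPU; any packing needs at least ⌈265/48⌉ = 6 hosts.
So 6 is already optimal.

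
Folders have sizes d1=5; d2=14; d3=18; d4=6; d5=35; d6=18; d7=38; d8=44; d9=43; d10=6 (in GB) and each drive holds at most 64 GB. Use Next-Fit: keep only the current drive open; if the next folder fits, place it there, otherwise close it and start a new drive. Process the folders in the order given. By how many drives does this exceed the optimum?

Next-Fit: [5,14,18,6] [35,18] [38] [44] [43,6] → 5 drives.
Total size 227 GB; any packing needs at least ⌈227/64⌉ = 4 drives.
An optimal packing achieves that bound: [44,18] [43,18] [38,14,6,6] [35,5] → 4 drives.
Excess: 5 − 4 = 1.

1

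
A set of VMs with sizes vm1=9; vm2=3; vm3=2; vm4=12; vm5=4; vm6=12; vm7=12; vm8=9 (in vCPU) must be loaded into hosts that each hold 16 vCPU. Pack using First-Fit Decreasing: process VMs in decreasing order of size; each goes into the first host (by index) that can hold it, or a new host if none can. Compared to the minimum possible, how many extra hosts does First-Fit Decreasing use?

First-Fit Decreasing: [12,4] [12,3] [12,2] [9] [9] → 5 hosts.
5 VMs exceed 8 vCPU (half the capacity), and no two of those can share a host, so at least 5 hosts are needed.
So 5 is already optimal.

0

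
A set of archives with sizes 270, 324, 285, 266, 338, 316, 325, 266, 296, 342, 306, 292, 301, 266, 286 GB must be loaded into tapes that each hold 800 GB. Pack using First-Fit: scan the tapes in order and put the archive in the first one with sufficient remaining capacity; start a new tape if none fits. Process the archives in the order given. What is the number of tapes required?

8 tapes

Put 270 GB in tape 1; 530 GB remain.
Put 324 GB in tape 1; 206 GB remain.
Put 285 GB in tape 2; 515 GB remain.
Put 266 GB in tape 2; 249 GB remain.
Put 338 GB in tape 3; 462 GB remain.
Put 316 GB in tape 3; 146 GB remain.
Put 325 GB in tape 4; 475 GB remain.
Put 266 GB in tape 4; 209 GB remain.
Put 296 GB in tape 5; 504 GB remain.
Put 342 GB in tape 5; 162 GB remain.
Put 306 GB in tape 6; 494 GB remain.
Put 292 GB in tape 6; 202 GB remain.
Put 301 GB in tape 7; 499 GB remain.
Put 266 GB in tape 7; 233 GB remain.
Put 286 GB in tape 8; 514 GB remain.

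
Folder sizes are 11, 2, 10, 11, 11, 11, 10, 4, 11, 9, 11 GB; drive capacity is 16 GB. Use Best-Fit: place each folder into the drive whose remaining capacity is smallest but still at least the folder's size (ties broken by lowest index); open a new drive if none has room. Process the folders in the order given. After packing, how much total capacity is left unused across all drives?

11 GB → drive 1 (remaining 5 GB)
2 GB → drive 1 (remaining 3 GB)
10 GB → drive 2 (remaining 6 GB)
11 GB → drive 3 (remaining 5 GB)
11 GB → drive 4 (remaining 5 GB)
11 GB → drive 5 (remaining 5 GB)
10 GB → drive 6 (remaining 6 GB)
4 GB → drive 3 (remaining 1 GB)
11 GB → drive 7 (remaining 5 GB)
9 GB → drive 8 (remaining 7 GB)
11 GB → drive 9 (remaining 5 GB)
9 drives × 16 GB = 144 GB; used 101 GB; unused 43 GB.

43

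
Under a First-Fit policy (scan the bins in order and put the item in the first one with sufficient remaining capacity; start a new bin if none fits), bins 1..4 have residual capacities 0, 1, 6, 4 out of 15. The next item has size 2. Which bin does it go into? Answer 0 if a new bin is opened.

3

Bins with room: bin 3 (6), bin 4 (4).
The first with room is bin 3.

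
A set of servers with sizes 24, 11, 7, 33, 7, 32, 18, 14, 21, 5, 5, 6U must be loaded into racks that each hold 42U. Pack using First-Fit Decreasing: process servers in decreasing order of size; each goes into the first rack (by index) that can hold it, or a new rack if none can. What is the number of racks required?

Sorted descending: 33, 32, 24, 21, 18, 14, 11, 7, 7, 6, 5, 5.
rack 1: place 33U, 9U left
rack 2: place 32U, 10U left
rack 3: place 24U, 18U left
rack 4: place 21U, 21U left
rack 3: place 18U, 0U left
rack 4: place 14U, 7U left
rack 5: place 11U, 31U left
rack 1: place 7U, 2U left
rack 2: place 7U, 3U left
rack 4: place 6U, 1U left
rack 5: place 5U, 26U left
rack 5: place 5U, 21U left
Final racks: [33,7] [32,7] [24,18] [21,14,6] [11,5,5].

5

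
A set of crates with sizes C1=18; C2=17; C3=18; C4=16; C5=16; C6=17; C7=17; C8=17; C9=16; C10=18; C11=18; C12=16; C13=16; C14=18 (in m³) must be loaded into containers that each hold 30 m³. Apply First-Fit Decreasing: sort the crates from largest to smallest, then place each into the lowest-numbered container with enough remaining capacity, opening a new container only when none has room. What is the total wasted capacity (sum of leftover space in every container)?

Sorted descending: 18, 18, 18, 18, 18, 17, 17, 17, 17, 16, 16, 16, 16, 16.
Put 18 m³ in container 1; 12 m³ remain.
Put 18 m³ in container 2; 12 m³ remain.
Put 18 m³ in container 3; 12 m³ remain.
Put 18 m³ in container 4; 12 m³ remain.
Put 18 m³ in container 5; 12 m³ remain.
Put 17 m³ in container 6; 13 m³ remain.
Put 17 m³ in container 7; 13 m³ remain.
Put 17 m³ in container 8; 13 m³ remain.
Put 17 m³ in container 9; 13 m³ remain.
Put 16 m³ in container 10; 14 m³ remain.
Put 16 m³ in container 11; 14 m³ remain.
Put 16 m³ in container 12; 14 m³ remain.
Put 16 m³ in container 13; 14 m³ remain.
Put 16 m³ in container 14; 14 m³ remain.
14 containers × 30 m³ = 420 m³; used 238 m³; unused 182 m³.

182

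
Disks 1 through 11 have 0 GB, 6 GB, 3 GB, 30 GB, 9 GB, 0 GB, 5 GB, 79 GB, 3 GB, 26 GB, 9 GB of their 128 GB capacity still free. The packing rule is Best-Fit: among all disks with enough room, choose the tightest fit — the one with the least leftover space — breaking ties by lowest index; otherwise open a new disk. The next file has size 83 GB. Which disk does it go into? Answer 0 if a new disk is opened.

0

No disk has ≥ 83 GB free, so a new disk is opened.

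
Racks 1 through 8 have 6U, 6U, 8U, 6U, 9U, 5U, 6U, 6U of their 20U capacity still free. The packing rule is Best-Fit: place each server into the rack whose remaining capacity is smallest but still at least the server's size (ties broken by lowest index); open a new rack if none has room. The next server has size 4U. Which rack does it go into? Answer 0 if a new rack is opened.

6

Racks with room: rack 1 (6U), rack 2 (6U), rack 3 (8U), rack 4 (6U), rack 5 (9U), rack 6 (5U), rack 7 (6U), rack 8 (6U).
Tightest fit is rack 6 with 5U free.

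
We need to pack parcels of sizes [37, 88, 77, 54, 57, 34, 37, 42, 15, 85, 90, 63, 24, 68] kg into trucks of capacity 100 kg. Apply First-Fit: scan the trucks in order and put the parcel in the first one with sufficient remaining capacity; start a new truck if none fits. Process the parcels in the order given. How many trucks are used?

9

Put 37 kg in truck 1; 63 kg remain.
Put 88 kg in truck 2; 12 kg remain.
Put 77 kg in truck 3; 23 kg remain.
Put 54 kg in truck 1; 9 kg remain.
Put 57 kg in truck 4; 43 kg remain.
Put 34 kg in truck 4; 9 kg remain.
Put 37 kg in truck 5; 63 kg remain.
Put 42 kg in truck 5; 21 kg remain.
Put 15 kg in truck 3; 8 kg remain.
Put 85 kg in truck 6; 15 kg remain.
Put 90 kg in truck 7; 10 kg remain.
Put 63 kg in truck 8; 37 kg remain.
Put 24 kg in truck 8; 13 kg remain.
Put 68 kg in truck 9; 32 kg remain.
Final trucks: [37,54] [88] [77,15] [57,34] [37,42] [85] [90] [63,24] [68].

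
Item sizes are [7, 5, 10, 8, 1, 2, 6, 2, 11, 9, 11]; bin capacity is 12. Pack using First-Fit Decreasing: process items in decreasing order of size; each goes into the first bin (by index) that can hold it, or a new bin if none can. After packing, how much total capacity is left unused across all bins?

Sorted descending: 11, 11, 10, 9, 8, 7, 6, 5, 2, 2, 1.
bin 1: place 11, 1 left
bin 2: place 11, 1 left
bin 3: place 10, 2 left
bin 4: place 9, 3 left
bin 5: place 8, 4 left
bin 6: place 7, 5 left
bin 7: place 6, 6 left
bin 6: place 5, 0 left
bin 3: place 2, 0 left
bin 4: place 2, 1 left
bin 1: place 1, 0 left
7 bins × 12 = 84; used 72; unused 12.

12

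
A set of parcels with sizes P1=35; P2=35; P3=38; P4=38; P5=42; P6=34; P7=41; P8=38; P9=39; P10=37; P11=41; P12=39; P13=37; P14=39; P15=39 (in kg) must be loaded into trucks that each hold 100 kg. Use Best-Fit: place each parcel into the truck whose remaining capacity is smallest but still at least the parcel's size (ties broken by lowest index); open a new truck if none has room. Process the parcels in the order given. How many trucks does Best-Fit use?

8

truck 1: place P1 (35 kg), 65 kg left
truck 1: place P2 (35 kg), 30 kg left
truck 2: place P3 (38 kg), 62 kg left
truck 2: place P4 (38 kg), 24 kg left
truck 3: place P5 (42 kg), 58 kg left
truck 3: place P6 (34 kg), 24 kg left
truck 4: place P7 (41 kg), 59 kg left
truck 4: place P8 (38 kg), 21 kg left
truck 5: place P9 (39 kg), 61 kg left
truck 5: place P10 (37 kg), 24 kg left
truck 6: place P11 (41 kg), 59 kg left
truck 6: place P12 (39 kg), 20 kg left
truck 7: place P13 (37 kg), 63 kg left
truck 7: place P14 (39 kg), 24 kg left
truck 8: place P15 (39 kg), 61 kg left
Final trucks: [35,35] [38,38] [42,34] [41,38] [39,37] [41,39] [37,39] [39].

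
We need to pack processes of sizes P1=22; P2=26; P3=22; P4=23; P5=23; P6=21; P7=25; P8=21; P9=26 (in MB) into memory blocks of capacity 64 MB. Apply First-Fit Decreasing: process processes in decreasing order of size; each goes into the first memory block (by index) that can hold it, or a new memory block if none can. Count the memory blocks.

Sorted descending: 26, 26, 25, 23, 23, 22, 22, 21, 21.
26 MB → memory block 1 (remaining 38 MB)
26 MB → memory block 1 (remaining 12 MB)
25 MB → memory block 2 (remaining 39 MB)
23 MB → memory block 2 (remaining 16 MB)
23 MB → memory block 3 (remaining 41 MB)
22 MB → memory block 3 (remaining 19 MB)
22 MB → memory block 4 (remaining 42 MB)
21 MB → memory block 4 (remaining 21 MB)
21 MB → memory block 4 (remaining 0 MB)
Final memory blocks: [26,26] [25,23] [23,22] [22,21,21].

4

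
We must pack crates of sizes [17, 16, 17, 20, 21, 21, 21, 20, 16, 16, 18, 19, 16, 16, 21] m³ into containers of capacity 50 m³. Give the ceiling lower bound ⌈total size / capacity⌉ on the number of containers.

6 containers

Total size = 17 + 16 + 17 + 20 + 21 + 21 + 21 + 20 + 16 + 16 + 18 + 19 + 16 + 16 + 21 = 275 m³.
⌈275 / 50⌉ = 6.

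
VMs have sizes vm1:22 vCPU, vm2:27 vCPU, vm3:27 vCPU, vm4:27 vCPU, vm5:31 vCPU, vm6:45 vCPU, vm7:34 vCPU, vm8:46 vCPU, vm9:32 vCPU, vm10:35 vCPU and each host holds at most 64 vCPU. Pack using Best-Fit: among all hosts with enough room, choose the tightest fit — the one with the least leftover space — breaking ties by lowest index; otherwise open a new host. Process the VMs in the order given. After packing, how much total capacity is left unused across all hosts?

host 1: place vm1 (22 vCPU), 42 vCPU left
host 1: place vm2 (27 vCPU), 15 vCPU left
host 2: place vm3 (27 vCPU), 37 vCPU left
host 2: place vm4 (27 vCPU), 10 vCPU left
host 3: place vm5 (31 vCPU), 33 vCPU left
host 4: place vm6 (45 vCPU), 19 vCPU left
host 5: place vm7 (34 vCPU), 30 vCPU left
host 6: place vm8 (46 vCPU), 18 vCPU left
host 3: place vm9 (32 vCPU), 1 vCPU left
host 7: place vm10 (35 vCPU), 29 vCPU left
7 hosts × 64 vCPU = 448 vCPU; used 326 vCPU; unused 122 vCPU.

122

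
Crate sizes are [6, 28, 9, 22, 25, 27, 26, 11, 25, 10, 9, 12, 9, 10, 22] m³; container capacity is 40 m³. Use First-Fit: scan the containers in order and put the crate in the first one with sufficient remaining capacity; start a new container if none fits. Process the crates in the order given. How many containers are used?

7

container 1: place 6 m³, 34 m³ left
container 1: place 28 m³, 6 m³ left
container 2: place 9 m³, 31 m³ left
container 2: place 22 m³, 9 m³ left
container 3: place 25 m³, 15 m³ left
container 4: place 27 m³, 13 m³ left
container 5: place 26 m³, 14 m³ left
container 3: place 11 m³, 4 m³ left
container 6: place 25 m³, 15 m³ left
container 4: place 10 m³, 3 m³ left
container 2: place 9 m³, 0 m³ left
container 5: place 12 m³, 2 m³ left
container 6: place 9 m³, 6 m³ left
container 7: place 10 m³, 30 m³ left
container 7: place 22 m³, 8 m³ left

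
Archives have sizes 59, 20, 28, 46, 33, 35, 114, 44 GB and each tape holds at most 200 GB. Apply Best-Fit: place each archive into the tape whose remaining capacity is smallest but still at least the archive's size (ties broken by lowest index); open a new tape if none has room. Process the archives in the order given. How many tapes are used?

2

Put 59 GB in tape 1; 141 GB remain.
Put 20 GB in tape 1; 121 GB remain.
Put 28 GB in tape 1; 93 GB remain.
Put 46 GB in tape 1; 47 GB remain.
Put 33 GB in tape 1; 14 GB remain.
Put 35 GB in tape 2; 165 GB remain.
Put 114 GB in tape 2; 51 GB remain.
Put 44 GB in tape 2; 7 GB remain.
Final tapes: [59,20,28,46,33] [35,114,44].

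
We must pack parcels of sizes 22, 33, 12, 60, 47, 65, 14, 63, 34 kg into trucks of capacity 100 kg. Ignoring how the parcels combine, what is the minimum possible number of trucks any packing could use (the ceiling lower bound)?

Total size = 22 + 33 + 12 + 60 + 47 + 65 + 14 + 63 + 34 = 350 kg.
⌈350 / 100⌉ = 4.

4 trucks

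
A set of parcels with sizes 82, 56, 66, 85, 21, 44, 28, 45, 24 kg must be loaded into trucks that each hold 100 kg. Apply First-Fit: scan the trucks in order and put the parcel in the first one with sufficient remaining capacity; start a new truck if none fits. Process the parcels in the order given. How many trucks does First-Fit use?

Put 82 kg in truck 1; 18 kg remain.
Put 56 kg in truck 2; 44 kg remain.
Put 66 kg in truck 3; 34 kg remain.
Put 85 kg in truck 4; 15 kg remain.
Put 21 kg in truck 2; 23 kg remain.
Put 44 kg in truck 5; 56 kg remain.
Put 28 kg in truck 3; 6 kg remain.
Put 45 kg in truck 5; 11 kg remain.
Put 24 kg in truck 6; 76 kg remain.
Final trucks: [82] [56,21] [66,28] [85] [44,45] [24].

6 trucks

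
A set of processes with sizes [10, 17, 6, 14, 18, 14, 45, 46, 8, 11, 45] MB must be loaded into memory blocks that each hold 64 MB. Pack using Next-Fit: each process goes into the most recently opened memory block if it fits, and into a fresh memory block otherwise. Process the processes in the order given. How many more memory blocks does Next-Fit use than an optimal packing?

1

Next-Fit: [10,17,6,14] [18,14] [45] [46,8] [11,45] → 5 memory blocks.
Total size 234 MB; any packing needs at least ⌈234/64⌉ = 4 memory blocks.
An optimal packing achieves that bound: [46,18] [45,17] [45,14] [14,11,10,8,6] → 4 memory blocks.
Excess: 5 − 4 = 1.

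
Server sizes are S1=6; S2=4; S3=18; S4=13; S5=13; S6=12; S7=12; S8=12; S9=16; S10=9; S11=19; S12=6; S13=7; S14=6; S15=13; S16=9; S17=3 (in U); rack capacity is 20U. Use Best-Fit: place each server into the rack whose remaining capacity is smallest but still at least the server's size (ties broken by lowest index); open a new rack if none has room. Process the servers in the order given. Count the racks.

11

Put S1 (6U) in rack 1; 14U remain.
Put S2 (4U) in rack 1; 10U remain.
Put S3 (18U) in rack 2; 2U remain.
Put S4 (13U) in rack 3; 7U remain.
Put S5 (13U) in rack 4; 7U remain.
Put S6 (12U) in rack 5; 8U remain.
Put S7 (12U) in rack 6; 8U remain.
Put S8 (12U) in rack 7; 8U remain.
Put S9 (16U) in rack 8; 4U remain.
Put S10 (9U) in rack 1; 1U remain.
Put S11 (19U) in rack 9; 1U remain.
Put S12 (6U) in rack 3; 1U remain.
Put S13 (7U) in rack 4; 0U remain.
Put S14 (6U) in rack 5; 2U remain.
Put S15 (13U) in rack 10; 7U remain.
Put S16 (9U) in rack 11; 11U remain.
Put S17 (3U) in rack 8; 1U remain.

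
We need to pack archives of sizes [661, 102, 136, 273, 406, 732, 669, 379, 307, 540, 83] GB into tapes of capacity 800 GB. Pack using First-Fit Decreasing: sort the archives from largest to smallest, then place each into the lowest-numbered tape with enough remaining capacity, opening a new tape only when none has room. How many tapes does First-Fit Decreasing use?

Sorted descending: 732, 669, 661, 540, 406, 379, 307, 273, 136, 102, 83.
tape 1: place 732 GB, 68 GB left
tape 2: place 669 GB, 131 GB left
tape 3: place 661 GB, 139 GB left
tape 4: place 540 GB, 260 GB left
tape 5: place 406 GB, 394 GB left
tape 5: place 379 GB, 15 GB left
tape 6: place 307 GB, 493 GB left
tape 6: place 273 GB, 220 GB left
tape 3: place 136 GB, 3 GB left
tape 2: place 102 GB, 29 GB left
tape 4: place 83 GB, 177 GB left
Final tapes: [732] [669,102] [661,136] [540,83] [406,379] [307,273].

6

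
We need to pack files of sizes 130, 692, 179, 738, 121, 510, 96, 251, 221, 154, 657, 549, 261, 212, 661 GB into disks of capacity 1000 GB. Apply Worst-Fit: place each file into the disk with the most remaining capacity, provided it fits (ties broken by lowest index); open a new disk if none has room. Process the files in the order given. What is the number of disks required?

6

disk 1: place 130 GB, 870 GB left
disk 1: place 692 GB, 178 GB left
disk 2: place 179 GB, 821 GB left
disk 2: place 738 GB, 83 GB left
disk 1: place 121 GB, 57 GB left
disk 3: place 510 GB, 490 GB left
disk 3: place 96 GB, 394 GB left
disk 3: place 251 GB, 143 GB left
disk 4: place 221 GB, 779 GB left
disk 4: place 154 GB, 625 GB left
disk 5: place 657 GB, 343 GB left
disk 4: place 549 GB, 76 GB left
disk 5: place 261 GB, 82 GB left
disk 6: place 212 GB, 788 GB left
disk 6: place 661 GB, 127 GB left
Final disks: [130,692,121] [179,738] [510,96,251] [221,154,549] [657,261] [212,661].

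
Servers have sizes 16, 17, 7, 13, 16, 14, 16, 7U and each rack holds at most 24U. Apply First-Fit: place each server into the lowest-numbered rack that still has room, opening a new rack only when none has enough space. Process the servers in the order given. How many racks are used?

Put 16U in rack 1; 8U remain.
Put 17U in rack 2; 7U remain.
Put 7U in rack 1; 1U remain.
Put 13U in rack 3; 11U remain.
Put 16U in rack 4; 8U remain.
Put 14U in rack 5; 10U remain.
Put 16U in rack 6; 8U remain.
Put 7U in rack 2; 0U remain.
Final racks: [16,7] [17,7] [13] [16] [14] [16].

6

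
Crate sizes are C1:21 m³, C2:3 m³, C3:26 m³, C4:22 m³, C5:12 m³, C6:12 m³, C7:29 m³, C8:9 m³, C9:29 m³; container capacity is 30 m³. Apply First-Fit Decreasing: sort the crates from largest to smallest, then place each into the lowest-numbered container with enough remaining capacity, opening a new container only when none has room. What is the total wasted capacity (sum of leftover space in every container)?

Sorted descending: 29, 29, 26, 22, 21, 12, 12, 9, 3.
container 1: place 29 m³, 1 m³ left
container 2: place 29 m³, 1 m³ left
container 3: place 26 m³, 4 m³ left
container 4: place 22 m³, 8 m³ left
container 5: place 21 m³, 9 m³ left
container 6: place 12 m³, 18 m³ left
container 6: place 12 m³, 6 m³ left
container 5: place 9 m³, 0 m³ left
container 3: place 3 m³, 1 m³ left
6 containers × 30 m³ = 180 m³; used 163 m³; unused 17 m³.

17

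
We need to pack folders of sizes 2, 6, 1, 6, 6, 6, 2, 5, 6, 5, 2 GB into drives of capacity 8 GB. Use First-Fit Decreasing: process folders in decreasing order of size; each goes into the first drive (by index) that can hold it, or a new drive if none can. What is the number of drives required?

7 drives

Sorted descending: 6, 6, 6, 6, 6, 5, 5, 2, 2, 2, 1.
6 GB → drive 1 (remaining 2 GB)
6 GB → drive 2 (remaining 2 GB)
6 GB → drive 3 (remaining 2 GB)
6 GB → drive 4 (remaining 2 GB)
6 GB → drive 5 (remaining 2 GB)
5 GB → drive 6 (remaining 3 GB)
5 GB → drive 7 (remaining 3 GB)
2 GB → drive 1 (remaining 0 GB)
2 GB → drive 2 (remaining 0 GB)
2 GB → drive 3 (remaining 0 GB)
1 GB → drive 4 (remaining 1 GB)
Final drives: [6,2] [6,2] [6,2] [6,1] [6] [5] [5].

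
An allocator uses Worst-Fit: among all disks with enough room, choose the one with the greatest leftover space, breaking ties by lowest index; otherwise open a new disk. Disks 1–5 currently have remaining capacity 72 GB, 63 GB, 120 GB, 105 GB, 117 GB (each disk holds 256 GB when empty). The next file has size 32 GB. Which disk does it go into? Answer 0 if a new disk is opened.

3

Disks with room: disk 1 (72 GB), disk 2 (63 GB), disk 3 (120 GB), disk 4 (105 GB), disk 5 (117 GB).
Most room is disk 3 with 120 GB free.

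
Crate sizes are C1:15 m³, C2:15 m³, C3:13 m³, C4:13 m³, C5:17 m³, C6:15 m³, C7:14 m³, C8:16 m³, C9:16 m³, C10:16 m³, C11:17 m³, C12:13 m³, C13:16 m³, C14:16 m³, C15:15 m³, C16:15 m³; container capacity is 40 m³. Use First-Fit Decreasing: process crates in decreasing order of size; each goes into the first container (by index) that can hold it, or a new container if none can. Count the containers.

Sorted descending: 17, 17, 16, 16, 16, 16, 16, 15, 15, 15, 15, 15, 14, 13, 13, 13.
Put 17 m³ in container 1; 23 m³ remain.
Put 17 m³ in container 1; 6 m³ remain.
Put 16 m³ in container 2; 24 m³ remain.
Put 16 m³ in container 2; 8 m³ remain.
Put 16 m³ in container 3; 24 m³ remain.
Put 16 m³ in container 3; 8 m³ remain.
Put 16 m³ in container 4; 24 m³ remain.
Put 15 m³ in container 4; 9 m³ remain.
Put 15 m³ in container 5; 25 m³ remain.
Put 15 m³ in container 5; 10 m³ remain.
Put 15 m³ in container 6; 25 m³ remain.
Put 15 m³ in container 6; 10 m³ remain.
Put 14 m³ in container 7; 26 m³ remain.
Put 13 m³ in container 7; 13 m³ remain.
Put 13 m³ in container 7; 0 m³ remain.
Put 13 m³ in container 8; 27 m³ remain.
Final containers: [17,17] [16,16] [16,16] [16,15] [15,15] [15,15] [14,13,13] [13].

8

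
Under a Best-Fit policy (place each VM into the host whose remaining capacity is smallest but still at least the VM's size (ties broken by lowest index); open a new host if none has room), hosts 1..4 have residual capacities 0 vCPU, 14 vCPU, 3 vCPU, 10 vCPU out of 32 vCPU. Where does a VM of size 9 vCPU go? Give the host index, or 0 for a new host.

4

Hosts with room: host 2 (14 vCPU), host 4 (10 vCPU).
Tightest fit is host 4 with 10 vCPU free.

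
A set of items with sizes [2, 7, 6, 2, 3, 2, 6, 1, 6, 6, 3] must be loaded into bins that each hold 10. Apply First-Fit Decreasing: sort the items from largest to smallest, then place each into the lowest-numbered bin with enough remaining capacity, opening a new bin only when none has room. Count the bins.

5

Sorted descending: 7, 6, 6, 6, 6, 3, 3, 2, 2, 2, 1.
7 → bin 1 (remaining 3)
6 → bin 2 (remaining 4)
6 → bin 3 (remaining 4)
6 → bin 4 (remaining 4)
6 → bin 5 (remaining 4)
3 → bin 1 (remaining 0)
3 → bin 2 (remaining 1)
2 → bin 3 (remaining 2)
2 → bin 3 (remaining 0)
2 → bin 4 (remaining 2)
1 → bin 2 (remaining 0)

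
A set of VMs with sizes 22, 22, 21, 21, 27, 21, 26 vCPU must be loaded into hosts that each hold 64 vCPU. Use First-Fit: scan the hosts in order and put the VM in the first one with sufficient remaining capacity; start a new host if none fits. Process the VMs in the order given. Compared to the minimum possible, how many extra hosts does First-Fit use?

First-Fit: [22,22] [21,21,21] [27,26] → 3 hosts.
Total size 160 vCPU; any packing needs at least ⌈160/64⌉ = 3 hosts.
So 3 is already optimal.

0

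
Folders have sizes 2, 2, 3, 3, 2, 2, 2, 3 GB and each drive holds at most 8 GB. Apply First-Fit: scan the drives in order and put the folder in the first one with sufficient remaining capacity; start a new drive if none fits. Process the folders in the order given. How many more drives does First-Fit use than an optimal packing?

First-Fit: [2,2,3] [3,2,2] [2,3] → 3 drives.
Total size 19 GB; any packing needs at least ⌈19/8⌉ = 3 drives.
So 3 is already optimal.

0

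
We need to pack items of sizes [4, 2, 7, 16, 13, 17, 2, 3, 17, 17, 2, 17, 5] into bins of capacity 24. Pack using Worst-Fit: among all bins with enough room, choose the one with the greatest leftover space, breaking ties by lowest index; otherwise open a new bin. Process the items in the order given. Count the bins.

Put 4 in bin 1; 20 remain.
Put 2 in bin 1; 18 remain.
Put 7 in bin 1; 11 remain.
Put 16 in bin 2; 8 remain.
Put 13 in bin 3; 11 remain.
Put 17 in bin 4; 7 remain.
Put 2 in bin 1; 9 remain.
Put 3 in bin 3; 8 remain.
Put 17 in bin 5; 7 remain.
Put 17 in bin 6; 7 remain.
Put 2 in bin 1; 7 remain.
Put 17 in bin 7; 7 remain.
Put 5 in bin 2; 3 remain.

7 bins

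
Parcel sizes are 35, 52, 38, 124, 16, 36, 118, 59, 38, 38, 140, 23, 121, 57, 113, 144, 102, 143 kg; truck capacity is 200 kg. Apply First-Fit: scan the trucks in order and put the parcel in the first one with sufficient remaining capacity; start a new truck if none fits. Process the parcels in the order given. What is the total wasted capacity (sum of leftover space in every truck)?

Put 35 kg in truck 1; 165 kg remain.
Put 52 kg in truck 1; 113 kg remain.
Put 38 kg in truck 1; 75 kg remain.
Put 124 kg in truck 2; 76 kg remain.
Put 16 kg in truck 1; 59 kg remain.
Put 36 kg in truck 1; 23 kg remain.
Put 118 kg in truck 3; 82 kg remain.
Put 59 kg in truck 2; 17 kg remain.
Put 38 kg in truck 3; 44 kg remain.
Put 38 kg in truck 3; 6 kg remain.
Put 140 kg in truck 4; 60 kg remain.
Put 23 kg in truck 1; 0 kg remain.
Put 121 kg in truck 5; 79 kg remain.
Put 57 kg in truck 4; 3 kg remain.
Put 113 kg in truck 6; 87 kg remain.
Put 144 kg in truck 7; 56 kg remain.
Put 102 kg in truck 8; 98 kg remain.
Put 143 kg in truck 9; 57 kg remain.
9 trucks × 200 kg = 1800 kg; used 1397 kg; unused 403 kg.

403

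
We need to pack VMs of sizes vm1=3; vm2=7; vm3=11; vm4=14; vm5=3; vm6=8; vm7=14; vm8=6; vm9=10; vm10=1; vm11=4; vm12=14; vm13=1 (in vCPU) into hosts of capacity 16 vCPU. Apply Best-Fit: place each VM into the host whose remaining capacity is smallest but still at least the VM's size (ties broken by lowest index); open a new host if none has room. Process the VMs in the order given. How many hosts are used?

7 hosts

Put vm1 (3 vCPU) in host 1; 13 vCPU remain.
Put vm2 (7 vCPU) in host 1; 6 vCPU remain.
Put vm3 (11 vCPU) in host 2; 5 vCPU remain.
Put vm4 (14 vCPU) in host 3; 2 vCPU remain.
Put vm5 (3 vCPU) in host 2; 2 vCPU remain.
Put vm6 (8 vCPU) in host 4; 8 vCPU remain.
Put vm7 (14 vCPU) in host 5; 2 vCPU remain.
Put vm8 (6 vCPU) in host 1; 0 vCPU remain.
Put vm9 (10 vCPU) in host 6; 6 vCPU remain.
Put vm10 (1 vCPU) in host 2; 1 vCPU remain.
Put vm11 (4 vCPU) in host 6; 2 vCPU remain.
Put vm12 (14 vCPU) in host 7; 2 vCPU remain.
Put vm13 (1 vCPU) in host 2; 0 vCPU remain.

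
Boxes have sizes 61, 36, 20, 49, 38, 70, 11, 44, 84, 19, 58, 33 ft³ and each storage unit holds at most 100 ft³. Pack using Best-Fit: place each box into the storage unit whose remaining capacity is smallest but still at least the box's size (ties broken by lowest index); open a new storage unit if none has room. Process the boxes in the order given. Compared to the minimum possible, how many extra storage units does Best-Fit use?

Best-Fit: [61,36] [20,49] [38,44] [70,11,19] [84] [58,33] → 6 storage units.
Total size 523 ft³; any packing needs at least ⌈523/100⌉ = 6 storage units.
So 6 is already optimal.

0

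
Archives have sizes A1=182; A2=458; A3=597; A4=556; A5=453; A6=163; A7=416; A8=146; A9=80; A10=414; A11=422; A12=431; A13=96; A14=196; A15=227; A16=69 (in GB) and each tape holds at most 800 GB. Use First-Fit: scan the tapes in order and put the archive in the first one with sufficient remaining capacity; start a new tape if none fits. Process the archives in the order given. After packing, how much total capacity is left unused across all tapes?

A1 (182 GB) → tape 1 (remaining 618 GB)
A2 (458 GB) → tape 1 (remaining 160 GB)
A3 (597 GB) → tape 2 (remaining 203 GB)
A4 (556 GB) → tape 3 (remaining 244 GB)
A5 (453 GB) → tape 4 (remaining 347 GB)
A6 (163 GB) → tape 2 (remaining 40 GB)
A7 (416 GB) → tape 5 (remaining 384 GB)
A8 (146 GB) → tape 1 (remaining 14 GB)
A9 (80 GB) → tape 3 (remaining 164 GB)
A10 (414 GB) → tape 6 (remaining 386 GB)
A11 (422 GB) → tape 7 (remaining 378 GB)
A12 (431 GB) → tape 8 (remaining 369 GB)
A13 (96 GB) → tape 3 (remaining 68 GB)
A14 (196 GB) → tape 4 (remaining 151 GB)
A15 (227 GB) → tape 5 (remaining 157 GB)
A16 (69 GB) → tape 4 (remaining 82 GB)
8 tapes × 800 GB = 6400 GB; used 4906 GB; unused 1494 GB.

1494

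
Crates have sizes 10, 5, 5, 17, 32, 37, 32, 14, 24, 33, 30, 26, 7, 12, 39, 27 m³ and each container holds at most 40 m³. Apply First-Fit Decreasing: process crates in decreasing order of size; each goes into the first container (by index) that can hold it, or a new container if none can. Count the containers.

Sorted descending: 39, 37, 33, 32, 32, 30, 27, 26, 24, 17, 14, 12, 10, 7, 5, 5.
39 m³ → container 1 (remaining 1 m³)
37 m³ → container 2 (remaining 3 m³)
33 m³ → container 3 (remaining 7 m³)
32 m³ → container 4 (remaining 8 m³)
32 m³ → container 5 (remaining 8 m³)
30 m³ → container 6 (remaining 10 m³)
27 m³ → container 7 (remaining 13 m³)
26 m³ → container 8 (remaining 14 m³)
24 m³ → container 9 (remaining 16 m³)
17 m³ → container 10 (remaining 23 m³)
14 m³ → container 8 (remaining 0 m³)
12 m³ → container 7 (remaining 1 m³)
10 m³ → container 6 (remaining 0 m³)
7 m³ → container 3 (remaining 0 m³)
5 m³ → container 4 (remaining 3 m³)
5 m³ → container 5 (remaining 3 m³)

10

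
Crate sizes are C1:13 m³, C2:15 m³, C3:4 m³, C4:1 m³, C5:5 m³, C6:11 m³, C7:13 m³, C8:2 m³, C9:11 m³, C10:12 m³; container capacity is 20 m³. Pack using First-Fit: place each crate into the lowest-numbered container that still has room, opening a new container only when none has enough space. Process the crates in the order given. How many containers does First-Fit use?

6

Put C1 (13 m³) in container 1; 7 m³ remain.
Put C2 (15 m³) in container 2; 5 m³ remain.
Put C3 (4 m³) in container 1; 3 m³ remain.
Put C4 (1 m³) in container 1; 2 m³ remain.
Put C5 (5 m³) in container 2; 0 m³ remain.
Put C6 (11 m³) in container 3; 9 m³ remain.
Put C7 (13 m³) in container 4; 7 m³ remain.
Put C8 (2 m³) in container 1; 0 m³ remain.
Put C9 (11 m³) in container 5; 9 m³ remain.
Put C10 (12 m³) in container 6; 8 m³ remain.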